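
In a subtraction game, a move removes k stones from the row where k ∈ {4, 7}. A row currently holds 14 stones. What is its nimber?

Build the Grundy sequence with g(k) = mex{g(k−s) : s ∈ {4, 7}, s ≤ k}:
g(0) = mex{} = 0
g(1) = mex{} = 0
g(2) = mex{} = 0
g(3) = mex{} = 0
g(4) = mex{0} = 1
g(5) = mex{0} = 1
g(6) = mex{0} = 1
g(7) = mex{0} = 1
g(8) = mex{0,1} = 2
g(9) = mex{0,1} = 2
g(10) = mex{0,1} = 2
g(11) = mex{1} = 0
g(12) = mex{1,2} = 0
g(13) = mex{1,2} = 0
g(14) = mex{1,2} = 0
So g(14) = 0.

0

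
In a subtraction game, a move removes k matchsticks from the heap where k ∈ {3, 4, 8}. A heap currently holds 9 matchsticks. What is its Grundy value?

3

Grundy values for subtraction set {3, 4, 8}:
k:     0  1  2  3  4  5  6  7  8  9
g(k):  0  0  0  1  1  1  2  0  2  3
So g(9) = 3.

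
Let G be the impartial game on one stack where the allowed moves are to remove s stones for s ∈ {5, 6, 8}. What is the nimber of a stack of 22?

Grundy values for subtraction set {5, 6, 8}:
k:     0  1  2  3  4  5  6  7  8  9 10 11 12 13 14 15 16 17 18 19 20 21 22
g(k):  0  0  0  0  0  1  1  1  1  1  2  2  2  0  0  0  0  0  1  1  1  1  1
So g(22) = 1.

1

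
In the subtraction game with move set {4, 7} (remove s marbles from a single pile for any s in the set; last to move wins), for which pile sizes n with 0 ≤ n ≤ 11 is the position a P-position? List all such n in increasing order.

0, 1, 2, 3, 11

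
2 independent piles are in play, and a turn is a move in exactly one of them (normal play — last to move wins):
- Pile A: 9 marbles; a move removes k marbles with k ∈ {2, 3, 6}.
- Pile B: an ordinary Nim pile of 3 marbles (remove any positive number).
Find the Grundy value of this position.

Grundy values for pile A (subtraction set {2, 3, 6}):
k:     0  1  2  3  4  5  6  7  8  9
g(k):  0  0  1  1  2  0  3  1  2  0
So g(9) = 0.
Pile B is a plain Nim pile of size 3, so its Grundy value is 3.
The value of a disjunctive sum is the nim-sum of the parts.
Combined value = 0 ⊕ 3 = 3.

3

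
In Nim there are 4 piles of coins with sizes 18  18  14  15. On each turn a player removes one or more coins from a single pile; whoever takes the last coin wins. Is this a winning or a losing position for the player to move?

Winning position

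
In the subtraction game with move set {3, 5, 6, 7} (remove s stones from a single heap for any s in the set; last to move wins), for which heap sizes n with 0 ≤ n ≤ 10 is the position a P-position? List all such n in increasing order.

0, 1, 2, 10

Grundy values for subtraction set {3, 5, 6, 7}:
g(0) = mex{} = 0
g(1) = mex{} = 0
g(2) = mex{} = 0
g(3) = mex{0} = 1
g(4) = mex{0} = 1
g(5) = mex{0} = 1
g(6) = mex{0,1} = 2
g(7) = mex{0,1} = 2
g(8) = mex{0,1} = 2
g(9) = mex{0,1,2} = 3
g(10) = mex{1,2} = 0
The P-positions (g = 0) in 0..10 are 0, 1, 2, 10.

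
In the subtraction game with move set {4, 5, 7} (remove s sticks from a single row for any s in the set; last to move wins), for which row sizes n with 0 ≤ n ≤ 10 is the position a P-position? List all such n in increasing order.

0, 1, 2, 3

Build the Grundy sequence with g(k) = mex{g(k−s) : s ∈ {4, 5, 7}, s ≤ k}:
k:     0  1  2  3  4  5  6  7  8  9 10
g(k):  0  0  0  0  1  1  1  1  2  2  2
The P-positions (g = 0) in 0..10 are 0, 1, 2, 3.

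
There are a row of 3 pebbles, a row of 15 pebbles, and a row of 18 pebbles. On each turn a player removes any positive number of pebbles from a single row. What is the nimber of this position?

Nim-sum: 3 ⊕ 15 ⊕ 18 = 30.

30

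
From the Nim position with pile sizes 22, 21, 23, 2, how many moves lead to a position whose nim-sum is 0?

Compute the nim-sum pairwise:
22 ⊕ 21 = 3
3 ⊕ 23 = 20
20 ⊕ 2 = 22
The overall nim-sum is X = 22. A pile of size p has a winning move iff p XOR X < p (reduce it to p XOR X).
  22: 22 XOR 22 = 0 < 22 — winning move (to 0).
  21: 21 XOR 22 = 3 < 21 — winning move (to 3).
  23: 23 XOR 22 = 1 < 23 — winning move (to 1).
  2: 2 XOR 22 = 20 ≥ 2 — no move.
That gives 3 winning moves.

3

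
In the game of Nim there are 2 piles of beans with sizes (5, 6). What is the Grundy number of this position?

3

Compute the nim-sum pairwise:
5 XOR 6 = 3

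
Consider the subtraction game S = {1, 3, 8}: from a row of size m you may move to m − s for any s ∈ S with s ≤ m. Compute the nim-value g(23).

Build the Grundy sequence with g(k) = mex{g(k−s) : s ∈ {1, 3, 8}, s ≤ k}:
k:     0  1  2  3  4  5  6  7  8  9 10 11 12 13 14 15 16 17 18 19 20 21 22 23
g(k):  0  1  0  1  0  1  0  1  2  3  2  0  1  0  1  0  1  0  1  2  3  2  0  1
So g(23) = 1.

1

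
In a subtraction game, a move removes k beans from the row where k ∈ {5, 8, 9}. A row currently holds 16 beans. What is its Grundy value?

Build the Grundy sequence with g(k) = mex{g(k−s) : s ∈ {5, 8, 9}, s ≤ k}:
k:     0  1  2  3  4  5  6  7  8  9 10 11 12 13 14 15 16
g(k):  0  0  0  0  0  1  1  1  1  1  2  2  2  2  0  0  0
So g(16) = 0.

0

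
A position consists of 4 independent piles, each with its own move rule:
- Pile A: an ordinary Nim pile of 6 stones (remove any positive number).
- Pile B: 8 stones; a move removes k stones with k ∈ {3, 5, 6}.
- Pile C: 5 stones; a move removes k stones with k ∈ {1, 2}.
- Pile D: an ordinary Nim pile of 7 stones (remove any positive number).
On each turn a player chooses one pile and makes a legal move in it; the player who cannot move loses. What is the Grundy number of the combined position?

1

Pile A is a plain Nim pile of size 6, so its Grundy value is 6.
Grundy values for pile B (subtraction set {3, 5, 6}):
g(0) = mex{} = 0
g(1) = mex{} = 0
g(2) = mex{} = 0
g(3) = mex{0} = 1
g(4) = mex{0} = 1
g(5) = mex{0} = 1
g(6) = mex{0,1} = 2
g(7) = mex{0,1} = 2
g(8) = mex{0,1} = 2
So g(8) = 2.
For pile C, compute g(0), g(1), … with moves {1, 2}:
g(0) = mex{} = 0
g(1) = mex{0} = 1
g(2) = mex{0,1} = 2
g(3) = mex{1,2} = 0
g(4) = mex{0,2} = 1
g(5) = mex{0,1} = 2
So g(5) = 2.
Pile D is a plain Nim pile of size 7, so its Grundy value is 7.
The value of a disjunctive sum is the nim-sum of the parts.
Combined value = 6 ⊕ 2 ⊕ 2 ⊕ 7 = 1.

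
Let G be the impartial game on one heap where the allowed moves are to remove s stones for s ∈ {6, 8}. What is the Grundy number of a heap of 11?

1

Compute g(0), g(1), … for moves {6, 8}:
k:     0  1  2  3  4  5  6  7  8  9 10 11
g(k):  0  0  0  0  0  0  1  1  1  1  1  1
So g(11) = 1.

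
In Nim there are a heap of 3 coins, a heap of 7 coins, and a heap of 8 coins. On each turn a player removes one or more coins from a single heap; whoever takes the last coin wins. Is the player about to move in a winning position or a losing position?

Compute the nim-sum pairwise:
3 ⊕ 7 = 4
4 ⊕ 8 = 12
The nim-sum is 12 ≠ 0, so this is an N-position: the player to move can win.

Winning position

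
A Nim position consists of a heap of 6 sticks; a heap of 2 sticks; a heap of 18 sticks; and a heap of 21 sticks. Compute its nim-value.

3

Nim-sum: 6 ⊕ 2 ⊕ 18 ⊕ 21 = 3.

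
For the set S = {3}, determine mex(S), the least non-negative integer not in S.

0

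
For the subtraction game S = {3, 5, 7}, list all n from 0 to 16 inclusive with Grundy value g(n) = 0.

0, 1, 2, 10, 11, 12

Build the Grundy sequence with g(k) = mex{g(k−s) : s ∈ {3, 5, 7}, s ≤ k}:
k:     0  1  2  3  4  5  6  7  8  9 10 11 12 13 14 15 16
g(k):  0  0  0  1  1  1  2  2  2  3  0  0  0  1  1  1  2
The P-positions (g = 0) in 0..16 are 0, 1, 2, 10, 11, 12.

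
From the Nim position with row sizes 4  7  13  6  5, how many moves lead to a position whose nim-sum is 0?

Nim-sum: 4 ⊕ 7 ⊕ 13 ⊕ 6 ⊕ 5 = 13.
The overall nim-sum is X = 13. A row of size p has a winning move iff p XOR X < p (reduce it to p XOR X).
  4: 4 XOR 13 = 9 ≥ 4 — no move.
  7: 7 XOR 13 = 10 ≥ 7 — no move.
  13: 13 XOR 13 = 0 < 13 — winning move (to 0).
  6: 6 XOR 13 = 11 ≥ 6 — no move.
  5: 5 XOR 13 = 8 ≥ 5 — no move.
That gives 1 winning move.

1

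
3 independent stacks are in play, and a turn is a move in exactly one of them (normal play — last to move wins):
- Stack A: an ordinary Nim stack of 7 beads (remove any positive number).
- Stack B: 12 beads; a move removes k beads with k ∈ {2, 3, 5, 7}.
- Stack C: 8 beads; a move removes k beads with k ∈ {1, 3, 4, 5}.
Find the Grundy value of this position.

6

Stack A is a plain Nim stack of size 7, so its Grundy value is 7.
Grundy values for stack B (subtraction set {2, 3, 5, 7}):
k:     0  1  2  3  4  5  6  7  8  9 10 11 12
g(k):  0  0  1  1  2  2  3  3  4  0  0  1  1
So g(12) = 1.
Grundy values for stack C (subtraction set {1, 3, 4, 5}):
k:     0  1  2  3  4  5  6  7  8
g(k):  0  1  0  1  2  3  2  3  0
So g(8) = 0.
By the Sprague-Grundy theorem, the Grundy value of a sum of independent games is the XOR of the component values.
Combined value = 7 XOR 1 XOR 0 = 6.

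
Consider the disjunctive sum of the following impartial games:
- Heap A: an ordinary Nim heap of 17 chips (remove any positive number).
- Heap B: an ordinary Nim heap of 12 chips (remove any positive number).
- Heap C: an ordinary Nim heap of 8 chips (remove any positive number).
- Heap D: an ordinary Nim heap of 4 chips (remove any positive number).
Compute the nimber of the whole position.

17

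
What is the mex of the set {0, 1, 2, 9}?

3

The values 0, 1, 2 are all present; 3 is the first non-negative integer missing from the set.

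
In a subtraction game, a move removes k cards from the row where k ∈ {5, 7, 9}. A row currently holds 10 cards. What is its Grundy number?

Build the Grundy sequence with g(k) = mex{g(k−s) : s ∈ {5, 7, 9}, s ≤ k}:
k:     0  1  2  3  4  5  6  7  8  9 10
g(k):  0  0  0  0  0  1  1  1  1  1  2
So g(10) = 2.

2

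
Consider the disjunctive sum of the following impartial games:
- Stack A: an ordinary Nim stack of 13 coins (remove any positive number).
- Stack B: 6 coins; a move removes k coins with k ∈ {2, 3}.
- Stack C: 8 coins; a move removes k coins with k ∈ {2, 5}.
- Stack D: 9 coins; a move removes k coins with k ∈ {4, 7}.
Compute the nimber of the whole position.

Stack A is a plain Nim stack of size 13, so its Grundy value is 13.
For stack B, compute g(0), g(1), … with moves {2, 3}:
k:     0  1  2  3  4  5  6
g(k):  0  0  1  1  2  0  0
So g(6) = 0.
Build the Grundy sequence for stack C with g(k) = mex{g(k−s) : s ∈ {2, 5}, s ≤ k}:
k:     0  1  2  3  4  5  6  7  8
g(k):  0  0  1  1  0  2  1  0  0
So g(8) = 0.
Grundy values for stack D (subtraction set {4, 7}):
k:     0  1  2  3  4  5  6  7  8  9
g(k):  0  0  0  0  1  1  1  1  2  2
So g(9) = 2.
By the Sprague-Grundy theorem, the Grundy value of a sum of independent games is the XOR of the component values.
Combined value = 13 XOR 0 XOR 0 XOR 2 = 15.

15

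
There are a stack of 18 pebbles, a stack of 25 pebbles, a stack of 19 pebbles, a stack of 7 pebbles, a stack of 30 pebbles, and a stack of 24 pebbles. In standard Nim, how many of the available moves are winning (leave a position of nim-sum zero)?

Nim-sum: 18 XOR 25 XOR 19 XOR 7 XOR 30 XOR 24 = 25.
The overall nim-sum is X = 25. A stack of size p has a winning move iff p XOR X < p (reduce it to p XOR X).
  18: 18 XOR 25 = 11 < 18 — winning move (to 11).
  25: 25 XOR 25 = 0 < 25 — winning move (to 0).
  19: 19 XOR 25 = 10 < 19 — winning move (to 10).
  7: 7 XOR 25 = 30 ≥ 7 — no move.
  30: 30 XOR 25 = 7 < 30 — winning move (to 7).
  24: 24 XOR 25 = 1 < 24 — winning move (to 1).
That gives 5 winning moves.

5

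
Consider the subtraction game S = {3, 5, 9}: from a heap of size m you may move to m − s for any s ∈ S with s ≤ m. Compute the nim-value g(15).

1

Build the Grundy sequence with g(k) = mex{g(k−s) : s ∈ {3, 5, 9}, s ≤ k}:
k:     0  1  2  3  4  5  6  7  8  9 10 11 12 13 14 15
g(k):  0  0  0  1  1  1  2  2  0  3  3  1  0  2  0  1
So g(15) = 1.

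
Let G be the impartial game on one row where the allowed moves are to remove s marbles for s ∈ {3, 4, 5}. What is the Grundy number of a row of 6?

2

Grundy values for subtraction set {3, 4, 5}:
k:     0  1  2  3  4  5  6
g(k):  0  0  0  1  1  1  2
So g(6) = 2.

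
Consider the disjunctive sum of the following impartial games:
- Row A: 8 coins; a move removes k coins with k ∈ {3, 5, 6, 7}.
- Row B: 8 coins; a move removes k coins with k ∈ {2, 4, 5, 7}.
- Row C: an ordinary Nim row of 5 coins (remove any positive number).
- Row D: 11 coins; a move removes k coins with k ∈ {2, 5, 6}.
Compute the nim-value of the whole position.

3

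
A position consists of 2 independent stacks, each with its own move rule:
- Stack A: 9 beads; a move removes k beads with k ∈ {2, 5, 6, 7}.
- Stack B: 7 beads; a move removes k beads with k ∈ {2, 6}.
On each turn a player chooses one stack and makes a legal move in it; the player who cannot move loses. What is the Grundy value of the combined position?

3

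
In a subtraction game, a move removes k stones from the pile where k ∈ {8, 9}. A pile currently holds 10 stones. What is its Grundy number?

Grundy values for subtraction set {8, 9}:
g(0) = mex{} = 0
g(1) = mex{} = 0
g(2) = mex{} = 0
g(3) = mex{} = 0
g(4) = mex{} = 0
g(5) = mex{} = 0
g(6) = mex{} = 0
g(7) = mex{} = 0
g(8) = mex{0} = 1
g(9) = mex{0} = 1
g(10) = mex{0} = 1
So g(10) = 1.

1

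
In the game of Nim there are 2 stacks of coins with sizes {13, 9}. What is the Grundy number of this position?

4

In binary:
  1101  (13)
  1001  (9)
  ----
  0100  (4)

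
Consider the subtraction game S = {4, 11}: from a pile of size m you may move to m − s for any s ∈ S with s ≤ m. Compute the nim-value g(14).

1

Grundy values for subtraction set {4, 11}:
g(0) = mex{} = 0
g(1) = mex{} = 0
g(2) = mex{} = 0
g(3) = mex{} = 0
g(4) = mex{0} = 1
g(5) = mex{0} = 1
g(6) = mex{0} = 1
g(7) = mex{0} = 1
g(8) = mex{1} = 0
g(9) = mex{1} = 0
g(10) = mex{1} = 0
g(11) = mex{0,1} = 2
g(12) = mex{0} = 1
g(13) = mex{0} = 1
g(14) = mex{0} = 1
So g(14) = 1.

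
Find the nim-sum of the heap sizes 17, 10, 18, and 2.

In binary:
  10001  (17)
  01010  (10)
  10010  (18)
  00010  (2)
  -----
  01011  (11)

11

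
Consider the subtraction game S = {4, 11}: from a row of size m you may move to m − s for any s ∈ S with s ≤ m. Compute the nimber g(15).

0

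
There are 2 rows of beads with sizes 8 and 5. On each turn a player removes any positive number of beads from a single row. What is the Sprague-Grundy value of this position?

Nim-sum: 8 XOR 5 = 13.

13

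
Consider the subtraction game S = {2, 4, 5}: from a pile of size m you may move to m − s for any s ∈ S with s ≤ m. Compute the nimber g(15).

0

Compute g(0), g(1), … for moves {2, 4, 5}:
k:     0  1  2  3  4  5  6  7  8  9 10 11 12 13 14 15
g(k):  0  0  1  1  2  2  3  0  0  1  1  2  2  3  0  0
So g(15) = 0.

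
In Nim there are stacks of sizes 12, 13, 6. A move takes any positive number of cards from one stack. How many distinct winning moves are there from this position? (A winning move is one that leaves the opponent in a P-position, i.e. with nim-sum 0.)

3

In binary:
  1100  (12)
  1101  (13)
  0110  (6)
  ----
  0111  (7)
The overall nim-sum is X = 7. A stack of size p has a winning move iff p XOR X < p (reduce it to p XOR X).
  12: 12 XOR 7 = 11 < 12 — winning move (to 11).
  13: 13 XOR 7 = 10 < 13 — winning move (to 10).
  6: 6 XOR 7 = 1 < 6 — winning move (to 1).
That gives 3 winning moves.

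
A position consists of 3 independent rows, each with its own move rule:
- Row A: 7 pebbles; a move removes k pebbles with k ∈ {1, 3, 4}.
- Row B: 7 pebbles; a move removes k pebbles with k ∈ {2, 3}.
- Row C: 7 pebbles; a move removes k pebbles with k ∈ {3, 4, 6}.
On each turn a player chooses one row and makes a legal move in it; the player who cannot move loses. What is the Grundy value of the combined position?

3

For row A, compute g(0), g(1), … with moves {1, 3, 4}:
g(0) = mex{} = 0
g(1) = mex{0} = 1
g(2) = mex{1} = 0
g(3) = mex{0} = 1
g(4) = mex{0,1} = 2
g(5) = mex{0,1,2} = 3
g(6) = mex{0,1,3} = 2
g(7) = mex{1,2} = 0
So g(7) = 0.
For row B, compute g(0), g(1), … with moves {2, 3}:
k:     0  1  2  3  4  5  6  7
g(k):  0  0  1  1  2  0  0  1
So g(7) = 1.
Grundy values for row C (subtraction set {3, 4, 6}):
k:     0  1  2  3  4  5  6  7
g(k):  0  0  0  1  1  1  2  2
So g(7) = 2.
By the Sprague-Grundy theorem, the Grundy value of a sum of independent games is the XOR of the component values.
Combined value = 0 ⊕ 1 ⊕ 2 = 3.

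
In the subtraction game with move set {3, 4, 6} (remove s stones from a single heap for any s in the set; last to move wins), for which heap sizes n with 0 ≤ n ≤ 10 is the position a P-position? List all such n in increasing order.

Grundy values for subtraction set {3, 4, 6}:
k:     0  1  2  3  4  5  6  7  8  9 10
g(k):  0  0  0  1  1  1  2  2  2  0  0
The P-positions (g = 0) in 0..10 are 0, 1, 2, 9, 10.

0, 1, 2, 9, 10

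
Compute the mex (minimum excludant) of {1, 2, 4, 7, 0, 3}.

The values 0, 1, 2, 3, 4 are all present; 5 is the first non-negative integer missing from the set.

5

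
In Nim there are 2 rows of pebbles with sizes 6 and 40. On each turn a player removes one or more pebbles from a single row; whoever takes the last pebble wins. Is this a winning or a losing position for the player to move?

Winning position

Compute the nim-sum pairwise:
6 ⊕ 40 = 46
The nim-sum is 46 ≠ 0, so this is an N-position: the player to move can win.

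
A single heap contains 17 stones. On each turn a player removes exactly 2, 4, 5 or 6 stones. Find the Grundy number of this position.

0

Grundy values for subtraction set {2, 4, 5, 6}:
k:     0  1  2  3  4  5  6  7  8  9 10 11 12 13 14 15 16 17
g(k):  0  0  1  1  2  2  3  3  0  0  1  1  2  2  3  3  0  0
So g(17) = 0.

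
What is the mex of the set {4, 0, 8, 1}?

The values 0, 1 are all present; 2 is the first non-negative integer missing from the set.

2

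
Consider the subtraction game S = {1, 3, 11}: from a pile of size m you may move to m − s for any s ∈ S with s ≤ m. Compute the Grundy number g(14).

0

Grundy values for subtraction set {1, 3, 11}:
g(0) = mex{} = 0
g(1) = mex{0} = 1
g(2) = mex{1} = 0
g(3) = mex{0} = 1
g(4) = mex{1} = 0
g(5) = mex{0} = 1
g(6) = mex{1} = 0
g(7) = mex{0} = 1
g(8) = mex{1} = 0
g(9) = mex{0} = 1
g(10) = mex{1} = 0
g(11) = mex{0} = 1
g(12) = mex{1} = 0
g(13) = mex{0} = 1
g(14) = mex{1} = 0
So g(14) = 0.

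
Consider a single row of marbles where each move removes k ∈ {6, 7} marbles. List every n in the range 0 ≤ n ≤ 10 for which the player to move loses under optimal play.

0, 1, 2, 3, 4, 5

Grundy values for subtraction set {6, 7}:
g(0) = mex{} = 0
g(1) = mex{} = 0
g(2) = mex{} = 0
g(3) = mex{} = 0
g(4) = mex{} = 0
g(5) = mex{} = 0
g(6) = mex{0} = 1
g(7) = mex{0} = 1
g(8) = mex{0} = 1
g(9) = mex{0} = 1
g(10) = mex{0} = 1
The P-positions (g = 0) in 0..10 are 0, 1, 2, 3, 4, 5.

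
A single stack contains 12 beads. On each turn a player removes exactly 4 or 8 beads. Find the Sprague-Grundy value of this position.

Build the Grundy sequence with g(k) = mex{g(k−s) : s ∈ {4, 8}, s ≤ k}:
k:     0  1  2  3  4  5  6  7  8  9 10 11 12
g(k):  0  0  0  0  1  1  1  1  2  2  2  2  0
So g(12) = 0.

0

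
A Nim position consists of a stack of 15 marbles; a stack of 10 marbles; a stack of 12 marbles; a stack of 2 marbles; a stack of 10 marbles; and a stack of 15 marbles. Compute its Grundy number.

14

Nim-sum: 15 ⊕ 10 ⊕ 12 ⊕ 2 ⊕ 10 ⊕ 15 = 14.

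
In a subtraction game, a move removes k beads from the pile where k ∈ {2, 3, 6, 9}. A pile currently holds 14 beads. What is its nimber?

Build the Grundy sequence with g(k) = mex{g(k−s) : s ∈ {2, 3, 6, 9}, s ≤ k}:
k:     0  1  2  3  4  5  6  7  8  9 10 11 12 13 14
g(k):  0  0  1  1  2  0  3  1  2  2  3  3  0  0  1
So g(14) = 1.

1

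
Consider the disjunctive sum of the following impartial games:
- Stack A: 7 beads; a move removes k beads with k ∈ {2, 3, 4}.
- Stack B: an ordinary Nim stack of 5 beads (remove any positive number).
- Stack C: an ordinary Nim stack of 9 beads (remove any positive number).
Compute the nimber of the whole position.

12

For stack A, compute g(0), g(1), … with moves {2, 3, 4}:
g(0) = mex{} = 0
g(1) = mex{} = 0
g(2) = mex{0} = 1
g(3) = mex{0} = 1
g(4) = mex{0,1} = 2
g(5) = mex{0,1} = 2
g(6) = mex{1,2} = 0
g(7) = mex{1,2} = 0
So g(7) = 0.
Stack B is a plain Nim stack of size 5, so its Grundy value is 5.
Stack C is a plain Nim stack of size 9, so its Grundy value is 9.
The value of a disjunctive sum is the nim-sum of the parts.
Combined value = 0 ⊕ 5 ⊕ 9 = 12.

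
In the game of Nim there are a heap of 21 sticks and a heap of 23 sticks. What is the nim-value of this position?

Write each in binary and XOR column by column:
  10101  (21)
  10111  (23)
  -----
  00010  (2)

2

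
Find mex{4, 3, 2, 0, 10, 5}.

0 is in the set but 1 is not, so the mex is 1.

1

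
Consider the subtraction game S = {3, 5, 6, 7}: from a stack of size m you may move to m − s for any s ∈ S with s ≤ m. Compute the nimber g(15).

1

Build the Grundy sequence with g(k) = mex{g(k−s) : s ∈ {3, 5, 6, 7}, s ≤ k}:
k:     0  1  2  3  4  5  6  7  8  9 10 11 12 13 14 15
g(k):  0  0  0  1  1  1  2  2  2  3  0  0  0  1  1  1
So g(15) = 1.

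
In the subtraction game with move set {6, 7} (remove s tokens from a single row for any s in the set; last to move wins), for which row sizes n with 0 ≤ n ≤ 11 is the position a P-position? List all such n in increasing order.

0, 1, 2, 3, 4, 5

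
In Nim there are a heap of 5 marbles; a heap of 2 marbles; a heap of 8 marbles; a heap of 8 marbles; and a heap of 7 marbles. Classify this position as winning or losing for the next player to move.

Nim-sum: 5 XOR 2 XOR 8 XOR 8 XOR 7 = 0.
The nim-sum is 0, so this is a P-position: the player to move is in a losing position under optimal play.

Losing position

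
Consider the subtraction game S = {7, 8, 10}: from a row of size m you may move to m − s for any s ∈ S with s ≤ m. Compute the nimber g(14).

Build the Grundy sequence with g(k) = mex{g(k−s) : s ∈ {7, 8, 10}, s ≤ k}:
k:     0  1  2  3  4  5  6  7  8  9 10 11 12 13 14
g(k):  0  0  0  0  0  0  0  1  1  1  1  1  1  1  2
So g(14) = 2.

2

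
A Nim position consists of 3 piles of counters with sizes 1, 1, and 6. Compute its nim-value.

Compute the nim-sum pairwise:
1 ^ 1 = 0
0 ^ 6 = 6

6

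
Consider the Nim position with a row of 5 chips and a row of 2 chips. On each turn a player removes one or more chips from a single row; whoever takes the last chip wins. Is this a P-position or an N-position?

Nim-sum: 5 ^ 2 = 7.
The nim-sum is 7 ≠ 0, so this is an N-position: the player to move can win.

N-position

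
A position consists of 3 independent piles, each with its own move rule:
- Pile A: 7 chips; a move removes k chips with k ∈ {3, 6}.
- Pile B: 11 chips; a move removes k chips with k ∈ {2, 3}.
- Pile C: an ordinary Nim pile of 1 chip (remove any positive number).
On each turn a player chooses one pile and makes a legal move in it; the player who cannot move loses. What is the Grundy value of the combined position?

3

Grundy values for pile A (subtraction set {3, 6}):
k:     0  1  2  3  4  5  6  7
g(k):  0  0  0  1  1  1  2  2
So g(7) = 2.
Grundy values for pile B (subtraction set {2, 3}):
g(0) = mex{} = 0
g(1) = mex{} = 0
g(2) = mex{0} = 1
g(3) = mex{0} = 1
g(4) = mex{0,1} = 2
g(5) = mex{1} = 0
g(6) = mex{1,2} = 0
g(7) = mex{0,2} = 1
g(8) = mex{0} = 1
g(9) = mex{0,1} = 2
g(10) = mex{1} = 0
g(11) = mex{1,2} = 0
So g(11) = 0.
Pile C is a plain Nim pile of size 1, so its Grundy value is 1.
The value of a disjunctive sum is the nim-sum of the parts.
Combined value = 2 XOR 0 XOR 1 = 3.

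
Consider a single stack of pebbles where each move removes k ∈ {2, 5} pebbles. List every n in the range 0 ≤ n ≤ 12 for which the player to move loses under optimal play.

0, 1, 4, 7, 8, 11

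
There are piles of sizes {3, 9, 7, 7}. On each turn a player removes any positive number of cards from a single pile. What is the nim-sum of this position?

10

Write each in binary and XOR column by column:
  0011  (3)
  1001  (9)
  0111  (7)
  0111  (7)
  ----
  1010  (10)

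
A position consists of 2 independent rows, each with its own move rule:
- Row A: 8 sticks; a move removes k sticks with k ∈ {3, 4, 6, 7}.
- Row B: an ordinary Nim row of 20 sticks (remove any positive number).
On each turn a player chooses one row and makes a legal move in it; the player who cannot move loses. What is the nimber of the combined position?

22

Build the Grundy sequence for row A with g(k) = mex{g(k−s) : s ∈ {3, 4, 6, 7}, s ≤ k}:
g(0) = mex{} = 0
g(1) = mex{} = 0
g(2) = mex{} = 0
g(3) = mex{0} = 1
g(4) = mex{0} = 1
g(5) = mex{0} = 1
g(6) = mex{0,1} = 2
g(7) = mex{0,1} = 2
g(8) = mex{0,1} = 2
So g(8) = 2.
Row B is a plain Nim row of size 20, so its Grundy value is 20.
The value of a disjunctive sum is the nim-sum of the parts.
Combined value = 2 XOR 20 = 22.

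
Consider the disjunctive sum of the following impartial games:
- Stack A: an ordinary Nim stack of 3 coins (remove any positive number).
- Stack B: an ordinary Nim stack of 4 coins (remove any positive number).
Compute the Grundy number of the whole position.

7

Stack A is a plain Nim stack of size 3, so its Grundy value is 3.
Stack B is a plain Nim stack of size 4, so its Grundy value is 4.
By the Sprague-Grundy theorem, the Grundy value of a sum of independent games is the XOR of the component values.
Combined value = 3 XOR 4 = 7.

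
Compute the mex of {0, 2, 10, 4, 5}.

1

0 is in the set but 1 is not, so the mex is 1.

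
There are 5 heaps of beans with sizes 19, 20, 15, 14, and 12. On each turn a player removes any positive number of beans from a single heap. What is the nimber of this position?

10

Nim-sum: 19 ⊕ 20 ⊕ 15 ⊕ 14 ⊕ 12 = 10.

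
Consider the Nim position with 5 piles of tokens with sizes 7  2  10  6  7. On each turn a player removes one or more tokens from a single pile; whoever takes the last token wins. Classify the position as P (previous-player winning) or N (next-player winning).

Compute the nim-sum pairwise:
7 ⊕ 2 = 5
5 ⊕ 10 = 15
15 ⊕ 6 = 9
9 ⊕ 7 = 14
The nim-sum is 14 ≠ 0, so this is an N-position: the player to move can win.

N-position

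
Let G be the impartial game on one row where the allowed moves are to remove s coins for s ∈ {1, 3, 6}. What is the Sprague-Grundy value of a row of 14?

Build the Grundy sequence with g(k) = mex{g(k−s) : s ∈ {1, 3, 6}, s ≤ k}:
g(0) = mex{} = 0
g(1) = mex{0} = 1
g(2) = mex{1} = 0
g(3) = mex{0} = 1
g(4) = mex{1} = 0
g(5) = mex{0} = 1
g(6) = mex{0,1} = 2
g(7) = mex{0,1,2} = 3
g(8) = mex{0,1,3} = 2
g(9) = mex{1,2} = 0
g(10) = mex{0,3} = 1
g(11) = mex{1,2} = 0
g(12) = mex{0,2} = 1
g(13) = mex{1,3} = 0
g(14) = mex{0,2} = 1
So g(14) = 1.

1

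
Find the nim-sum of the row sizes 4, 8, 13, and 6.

7

Nim-sum: 4 ⊕ 8 ⊕ 13 ⊕ 6 = 7.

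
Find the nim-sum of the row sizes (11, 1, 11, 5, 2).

Nim-sum: 11 XOR 1 XOR 11 XOR 5 XOR 2 = 6.

6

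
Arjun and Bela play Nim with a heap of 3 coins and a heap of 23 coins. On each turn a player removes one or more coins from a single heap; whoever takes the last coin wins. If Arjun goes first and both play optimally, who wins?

Nim-sum: 3 XOR 23 = 20.
The nim-sum is 20 ≠ 0, so this is an N-position: the player to move can win; Arjun has a winning move.

Arjun wins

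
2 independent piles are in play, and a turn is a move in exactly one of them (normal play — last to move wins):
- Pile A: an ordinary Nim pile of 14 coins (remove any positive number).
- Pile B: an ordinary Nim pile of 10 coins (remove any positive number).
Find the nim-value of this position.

4

Pile A is a plain Nim pile of size 14, so its Grundy value is 14.
Pile B is a plain Nim pile of size 10, so its Grundy value is 10.
The value of a disjunctive sum is the nim-sum of the parts.
Combined value = 14 XOR 10 = 4.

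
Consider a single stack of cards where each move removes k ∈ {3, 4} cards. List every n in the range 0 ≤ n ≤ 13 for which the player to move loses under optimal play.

Grundy values for subtraction set {3, 4}:
g(0) = mex{} = 0
g(1) = mex{} = 0
g(2) = mex{} = 0
g(3) = mex{0} = 1
g(4) = mex{0} = 1
g(5) = mex{0} = 1
g(6) = mex{0,1} = 2
g(7) = mex{1} = 0
g(8) = mex{1} = 0
g(9) = mex{1,2} = 0
g(10) = mex{0,2} = 1
g(11) = mex{0} = 1
g(12) = mex{0} = 1
g(13) = mex{0,1} = 2
The P-positions (g = 0) in 0..13 are 0, 1, 2, 7, 8, 9.

0, 1, 2, 7, 8, 9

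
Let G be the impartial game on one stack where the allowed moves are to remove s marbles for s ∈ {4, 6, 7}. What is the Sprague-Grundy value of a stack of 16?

Build the Grundy sequence with g(k) = mex{g(k−s) : s ∈ {4, 6, 7}, s ≤ k}:
k:     0  1  2  3  4  5  6  7  8  9 10 11 12 13 14 15 16
g(k):  0  0  0  0  1  1  1  1  2  2  2  0  0  0  0  1  1
So g(16) = 1.

1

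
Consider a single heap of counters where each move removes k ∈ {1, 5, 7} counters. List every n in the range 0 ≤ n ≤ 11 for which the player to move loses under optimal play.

Build the Grundy sequence with g(k) = mex{g(k−s) : s ∈ {1, 5, 7}, s ≤ k}:
k:     0  1  2  3  4  5  6  7  8  9 10 11
g(k):  0  1  0  1  0  1  0  1  0  1  0  1
The P-positions (g = 0) in 0..11 are 0, 2, 4, 6, 8, 10.

0, 2, 4, 6, 8, 10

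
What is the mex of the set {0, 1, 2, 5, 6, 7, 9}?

3

The values 0, 1, 2 are all present; 3 is the first non-negative integer missing from the set.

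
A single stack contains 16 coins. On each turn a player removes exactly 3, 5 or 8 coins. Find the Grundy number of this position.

1

Build the Grundy sequence with g(k) = mex{g(k−s) : s ∈ {3, 5, 8}, s ≤ k}:
k:     0  1  2  3  4  5  6  7  8  9 10 11 12 13 14 15 16
g(k):  0  0  0  1  1  1  2  2  2  3  3  0  0  0  1  1  1
So g(16) = 1.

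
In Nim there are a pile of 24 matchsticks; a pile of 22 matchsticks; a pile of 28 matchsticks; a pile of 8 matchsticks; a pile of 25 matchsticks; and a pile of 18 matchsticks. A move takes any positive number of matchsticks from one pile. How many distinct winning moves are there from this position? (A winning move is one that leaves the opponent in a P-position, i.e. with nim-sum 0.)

5

Compute the nim-sum pairwise:
24 ⊕ 22 = 14
14 ⊕ 28 = 18
18 ⊕ 8 = 26
26 ⊕ 25 = 3
3 ⊕ 18 = 17
The overall nim-sum is X = 17. A pile of size p has a winning move iff p XOR X < p (reduce it to p XOR X).
  24: 24 XOR 17 = 9 < 24 — winning move (to 9).
  22: 22 XOR 17 = 7 < 22 — winning move (to 7).
  28: 28 XOR 17 = 13 < 28 — winning move (to 13).
  8: 8 XOR 17 = 25 ≥ 8 — no move.
  25: 25 XOR 17 = 8 < 25 — winning move (to 8).
  18: 18 XOR 17 = 3 < 18 — winning move (to 3).
That gives 5 winning moves.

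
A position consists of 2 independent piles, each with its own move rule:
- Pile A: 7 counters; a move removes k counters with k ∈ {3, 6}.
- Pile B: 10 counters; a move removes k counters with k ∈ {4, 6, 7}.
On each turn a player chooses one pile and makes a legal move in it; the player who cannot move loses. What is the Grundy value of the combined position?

0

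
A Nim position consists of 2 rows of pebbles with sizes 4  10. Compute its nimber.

Compute the nim-sum pairwise:
4 ⊕ 10 = 14

14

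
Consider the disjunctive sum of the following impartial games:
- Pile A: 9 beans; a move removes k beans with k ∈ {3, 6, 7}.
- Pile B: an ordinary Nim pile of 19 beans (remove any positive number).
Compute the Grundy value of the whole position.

16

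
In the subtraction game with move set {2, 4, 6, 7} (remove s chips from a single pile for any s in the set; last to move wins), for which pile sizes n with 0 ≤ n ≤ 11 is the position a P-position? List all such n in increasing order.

0, 1, 9, 10

Compute g(0), g(1), … for moves {2, 4, 6, 7}:
k:     0  1  2  3  4  5  6  7  8  9 10 11
g(k):  0  0  1  1  2  2  3  3  4  0  0  1
The P-positions (g = 0) in 0..11 are 0, 1, 9, 10.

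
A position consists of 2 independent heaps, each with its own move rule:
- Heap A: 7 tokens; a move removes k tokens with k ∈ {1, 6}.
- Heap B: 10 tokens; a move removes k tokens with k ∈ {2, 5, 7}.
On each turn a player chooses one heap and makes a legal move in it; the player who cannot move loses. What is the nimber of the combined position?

0

Grundy values for heap A (subtraction set {1, 6}):
g(0) = mex{} = 0
g(1) = mex{0} = 1
g(2) = mex{1} = 0
g(3) = mex{0} = 1
g(4) = mex{1} = 0
g(5) = mex{0} = 1
g(6) = mex{0,1} = 2
g(7) = mex{1,2} = 0
So g(7) = 0.
Grundy values for heap B (subtraction set {2, 5, 7}):
g(0) = mex{} = 0
g(1) = mex{} = 0
g(2) = mex{0} = 1
g(3) = mex{0} = 1
g(4) = mex{1} = 0
g(5) = mex{0,1} = 2
g(6) = mex{0} = 1
g(7) = mex{0,1,2} = 3
g(8) = mex{0,1} = 2
g(9) = mex{0,1,3} = 2
g(10) = mex{1,2} = 0
So g(10) = 0.
The value of a disjunctive sum is the nim-sum of the parts.
Combined value = 0 ⊕ 0 = 0.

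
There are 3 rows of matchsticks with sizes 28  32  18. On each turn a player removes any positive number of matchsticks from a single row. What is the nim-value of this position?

46

Bitwise XOR of the heap sizes:
  011100  (28)
  100000  (32)
  010010  (18)
  ------
  101110  (46)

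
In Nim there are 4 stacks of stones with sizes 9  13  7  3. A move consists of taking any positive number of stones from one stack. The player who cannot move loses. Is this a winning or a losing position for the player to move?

Losing position

Bitwise XOR of the heap sizes:
  1001  (9)
  1101  (13)
  0111  (7)
  0011  (3)
  ----
  0000  (0)
The nim-sum is 0, so this is a P-position: the player to move is in a losing position under optimal play.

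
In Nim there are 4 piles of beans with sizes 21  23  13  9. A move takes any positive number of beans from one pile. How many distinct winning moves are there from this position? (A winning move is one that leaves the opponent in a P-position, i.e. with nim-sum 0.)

Bitwise XOR of the heap sizes:
  10101  (21)
  10111  (23)
  01101  (13)
  01001  (9)
  -----
  00110  (6)
The overall nim-sum is X = 6. A pile of size p has a winning move iff p XOR X < p (reduce it to p XOR X).
  21: 21 XOR 6 = 19 < 21 — winning move (to 19).
  23: 23 XOR 6 = 17 < 23 — winning move (to 17).
  13: 13 XOR 6 = 11 < 13 — winning move (to 11).
  9: 9 XOR 6 = 15 ≥ 9 — no move.
That gives 3 winning moves.

3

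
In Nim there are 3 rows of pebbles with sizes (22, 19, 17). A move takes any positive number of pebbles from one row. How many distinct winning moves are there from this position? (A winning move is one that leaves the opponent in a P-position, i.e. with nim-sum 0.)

Nim-sum: 22 ^ 19 ^ 17 = 20.
The overall nim-sum is X = 20. A row of size p has a winning move iff p XOR X < p (reduce it to p XOR X).
  22: 22 XOR 20 = 2 < 22 — winning move (to 2).
  19: 19 XOR 20 = 7 < 19 — winning move (to 7).
  17: 17 XOR 20 = 5 < 17 — winning move (to 5).
That gives 3 winning moves.

3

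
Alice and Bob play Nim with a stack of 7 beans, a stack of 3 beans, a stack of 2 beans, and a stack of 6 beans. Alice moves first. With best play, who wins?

Bob wins

Compute the nim-sum pairwise:
7 ^ 3 = 4
4 ^ 2 = 6
6 ^ 6 = 0
The nim-sum is 0, so this is a P-position: the player to move is in a losing position under optimal play; Alice is about to move from it and so loses — Bob wins.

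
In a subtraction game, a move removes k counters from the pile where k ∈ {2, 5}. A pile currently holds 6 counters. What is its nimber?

Build the Grundy sequence with g(k) = mex{g(k−s) : s ∈ {2, 5}, s ≤ k}:
k:     0  1  2  3  4  5  6
g(k):  0  0  1  1  0  2  1
So g(6) = 1.

1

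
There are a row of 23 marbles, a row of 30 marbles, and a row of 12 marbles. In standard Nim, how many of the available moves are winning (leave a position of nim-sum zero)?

Compute the nim-sum pairwise:
23 ⊕ 30 = 9
9 ⊕ 12 = 5
The overall nim-sum is X = 5. A row of size p has a winning move iff p XOR X < p (reduce it to p XOR X).
  23: 23 XOR 5 = 18 < 23 — winning move (to 18).
  30: 30 XOR 5 = 27 < 30 — winning move (to 27).
  12: 12 XOR 5 = 9 < 12 — winning move (to 9).
That gives 3 winning moves.

3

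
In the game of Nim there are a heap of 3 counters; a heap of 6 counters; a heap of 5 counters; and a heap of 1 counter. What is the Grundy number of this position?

1

Compute the nim-sum pairwise:
3 XOR 6 = 5
5 XOR 5 = 0
0 XOR 1 = 1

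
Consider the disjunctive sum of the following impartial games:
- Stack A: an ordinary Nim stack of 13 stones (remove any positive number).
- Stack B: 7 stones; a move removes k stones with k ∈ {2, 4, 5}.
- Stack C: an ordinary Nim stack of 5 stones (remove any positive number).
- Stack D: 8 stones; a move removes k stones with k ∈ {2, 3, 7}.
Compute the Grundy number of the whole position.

Stack A is a plain Nim stack of size 13, so its Grundy value is 13.
Grundy values for stack B (subtraction set {2, 4, 5}):
g(0) = mex{} = 0
g(1) = mex{} = 0
g(2) = mex{0} = 1
g(3) = mex{0} = 1
g(4) = mex{0,1} = 2
g(5) = mex{0,1} = 2
g(6) = mex{0,1,2} = 3
g(7) = mex{1,2} = 0
So g(7) = 0.
Stack C is a plain Nim stack of size 5, so its Grundy value is 5.
Build the Grundy sequence for stack D with g(k) = mex{g(k−s) : s ∈ {2, 3, 7}, s ≤ k}:
k:     0  1  2  3  4  5  6  7  8
g(k):  0  0  1  1  2  0  0  1  1
So g(8) = 1.
The value of a disjunctive sum is the nim-sum of the parts.
Combined value = 13 XOR 0 XOR 5 XOR 1 = 9.

9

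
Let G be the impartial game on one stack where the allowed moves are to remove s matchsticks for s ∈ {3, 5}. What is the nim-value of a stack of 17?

Build the Grundy sequence with g(k) = mex{g(k−s) : s ∈ {3, 5}, s ≤ k}:
k:     0  1  2  3  4  5  6  7  8  9 10 11 12 13 14 15 16 17
g(k):  0  0  0  1  1  1  2  2  0  0  0  1  1  1  2  2  0  0
So g(17) = 0.

0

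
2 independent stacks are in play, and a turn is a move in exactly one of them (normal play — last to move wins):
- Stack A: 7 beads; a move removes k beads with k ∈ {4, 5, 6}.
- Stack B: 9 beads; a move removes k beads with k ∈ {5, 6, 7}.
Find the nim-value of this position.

Grundy values for stack A (subtraction set {4, 5, 6}):
g(0) = mex{} = 0
g(1) = mex{} = 0
g(2) = mex{} = 0
g(3) = mex{} = 0
g(4) = mex{0} = 1
g(5) = mex{0} = 1
g(6) = mex{0} = 1
g(7) = mex{0} = 1
So g(7) = 1.
Grundy values for stack B (subtraction set {5, 6, 7}):
g(0) = mex{} = 0
g(1) = mex{} = 0
g(2) = mex{} = 0
g(3) = mex{} = 0
g(4) = mex{} = 0
g(5) = mex{0} = 1
g(6) = mex{0} = 1
g(7) = mex{0} = 1
g(8) = mex{0} = 1
g(9) = mex{0} = 1
So g(9) = 1.
By the Sprague-Grundy theorem, the Grundy value of a sum of independent games is the XOR of the component values.
Combined value = 1 XOR 1 = 0.

0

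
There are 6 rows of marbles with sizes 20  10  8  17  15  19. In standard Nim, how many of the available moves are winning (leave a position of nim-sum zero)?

3

Nim-sum: 20 ^ 10 ^ 8 ^ 17 ^ 15 ^ 19 = 27.
The overall nim-sum is X = 27. A row of size p has a winning move iff p XOR X < p (reduce it to p XOR X).
  20: 20 XOR 27 = 15 < 20 — winning move (to 15).
  10: 10 XOR 27 = 17 ≥ 10 — no move.
  8: 8 XOR 27 = 19 ≥ 8 — no move.
  17: 17 XOR 27 = 10 < 17 — winning move (to 10).
  15: 15 XOR 27 = 20 ≥ 15 — no move.
  19: 19 XOR 27 = 8 < 19 — winning move (to 8).
That gives 3 winning moves.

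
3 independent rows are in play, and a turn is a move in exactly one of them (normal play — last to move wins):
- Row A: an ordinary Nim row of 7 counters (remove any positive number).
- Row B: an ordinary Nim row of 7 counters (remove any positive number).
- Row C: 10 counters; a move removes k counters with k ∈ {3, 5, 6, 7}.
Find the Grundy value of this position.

0

Row A is a plain Nim row of size 7, so its Grundy value is 7.
Row B is a plain Nim row of size 7, so its Grundy value is 7.
Grundy values for row C (subtraction set {3, 5, 6, 7}):
k:     0  1  2  3  4  5  6  7  8  9 10
g(k):  0  0  0  1  1  1  2  2  2  3  0
So g(10) = 0.
By the Sprague-Grundy theorem, the Grundy value of a sum of independent games is the XOR of the component values.
Combined value = 7 ⊕ 7 ⊕ 0 = 0.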